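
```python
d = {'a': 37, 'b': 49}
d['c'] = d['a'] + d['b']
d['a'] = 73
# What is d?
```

After line 1: d = {'a': 37, 'b': 49}
After line 2 (d['c'] = 37 + 49): d = {'a': 37, 'b': 49, 'c': 86}
After line 3: d = {'a': 73, 'b': 49, 'c': 86}

{'a': 73, 'b': 49, 'c': 86}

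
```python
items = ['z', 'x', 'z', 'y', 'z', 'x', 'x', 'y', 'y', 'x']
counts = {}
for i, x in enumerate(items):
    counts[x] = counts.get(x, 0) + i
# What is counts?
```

Initial: counts = {}, items = ['z', 'x', 'z', 'y', 'z', 'x', 'x', 'y', 'y', 'x']
i=0, x='z': counts = {'z': 0}
i=1, x='x': counts = {'z': 0, 'x': 1}
i=2, x='z': counts = {'z': 2, 'x': 1}
i=3, x='y': counts = {'z': 2, 'x': 1, 'y': 3}
i=4, x='z': counts = {'z': 6, 'x': 1, 'y': 3}
i=5, x='x': counts = {'z': 6, 'x': 6, 'y': 3}
i=6, x='x': counts = {'z': 6, 'x': 12, 'y': 3}
i=7, x='y': counts = {'z': 6, 'x': 12, 'y': 10}
i=8, x='y': counts = {'z': 6, 'x': 12, 'y': 18}
i=9, x='x': counts = {'z': 6, 'x': 21, 'y': 18}

{'z': 6, 'x': 21, 'y': 18}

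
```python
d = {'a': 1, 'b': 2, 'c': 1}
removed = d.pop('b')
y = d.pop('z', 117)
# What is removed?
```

After line 1: d = {'a': 1, 'b': 2, 'c': 1}
After line 2 (pop 'b' returns 2): d = {'a': 1, 'c': 1}, removed = 2
After line 3 (pop 'z' missing, returns default 117): d = {'a': 1, 'c': 1}, y = 117

2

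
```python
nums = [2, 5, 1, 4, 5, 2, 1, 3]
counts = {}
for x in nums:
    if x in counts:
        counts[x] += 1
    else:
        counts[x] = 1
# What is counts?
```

Initial: counts = {}, nums = [2, 5, 1, 4, 5, 2, 1, 3]
See 2: counts = {2: 1}
See 5: counts = {2: 1, 5: 1}
See 1: counts = {2: 1, 5: 1, 1: 1}
See 4: counts = {2: 1, 5: 1, 1: 1, 4: 1}
See 5: counts = {2: 1, 5: 2, 1: 1, 4: 1}
See 2: counts = {2: 2, 5: 2, 1: 1, 4: 1}
See 1: counts = {2: 2, 5: 2, 1: 2, 4: 1}
See 3: counts = {2: 2, 5: 2, 1: 2, 4: 1, 3: 1}

{2: 2, 5: 2, 1: 2, 4: 1, 3: 1}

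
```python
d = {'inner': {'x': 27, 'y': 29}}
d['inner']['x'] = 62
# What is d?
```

After line 1: d = {'inner': {'x': 27, 'y': 29}}
After line 2 (inner x overwritten): d = {'inner': {'x': 62, 'y': 29}}

{'inner': {'x': 62, 'y': 29}}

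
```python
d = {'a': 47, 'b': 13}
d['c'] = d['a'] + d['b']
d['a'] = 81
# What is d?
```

After line 1: d = {'a': 47, 'b': 13}
After line 2 (d['c'] = 47 + 13): d = {'a': 47, 'b': 13, 'c': 60}
After line 3: d = {'a': 81, 'b': 13, 'c': 60}

{'a': 81, 'b': 13, 'c': 60}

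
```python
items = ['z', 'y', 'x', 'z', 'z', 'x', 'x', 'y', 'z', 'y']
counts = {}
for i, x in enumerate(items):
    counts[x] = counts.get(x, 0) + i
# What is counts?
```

Initial: counts = {}, items = ['z', 'y', 'x', 'z', 'z', 'x', 'x', 'y', 'z', 'y']
i=0, x='z': counts = {'z': 0}
i=1, x='y': counts = {'z': 0, 'y': 1}
i=2, x='x': counts = {'z': 0, 'y': 1, 'x': 2}
i=3, x='z': counts = {'z': 3, 'y': 1, 'x': 2}
i=4, x='z': counts = {'z': 7, 'y': 1, 'x': 2}
i=5, x='x': counts = {'z': 7, 'y': 1, 'x': 7}
i=6, x='x': counts = {'z': 7, 'y': 1, 'x': 13}
i=7, x='y': counts = {'z': 7, 'y': 8, 'x': 13}
i=8, x='z': counts = {'z': 15, 'y': 8, 'x': 13}
i=9, x='y': counts = {'z': 15, 'y': 17, 'x': 13}

{'z': 15, 'y': 17, 'x': 13}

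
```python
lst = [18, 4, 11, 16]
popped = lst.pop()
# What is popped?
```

16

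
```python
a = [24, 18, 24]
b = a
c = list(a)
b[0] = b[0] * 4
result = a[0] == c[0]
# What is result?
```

After line 1: a = [24, 18, 24]
After line 2 (b = a, alias): a = [24, 18, 24], b = [24, 18, 24]
After line 3 (c = list(a) is a copy, new object): c = [24, 18, 24]
After line 4 (b[0] = 24 * 4 = 96; mutates shared a/b): a = b = [96, 18, 24], c = [24, 18, 24]
After line 5 (a[0] = 96, c[0] = 24; result = False)

False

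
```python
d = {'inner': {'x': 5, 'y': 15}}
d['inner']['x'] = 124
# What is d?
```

After line 1: d = {'inner': {'x': 5, 'y': 15}}
After line 2 (inner x overwritten): d = {'inner': {'x': 124, 'y': 15}}

{'inner': {'x': 124, 'y': 15}}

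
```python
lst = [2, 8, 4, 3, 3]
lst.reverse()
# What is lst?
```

[3, 3, 4, 8, 2]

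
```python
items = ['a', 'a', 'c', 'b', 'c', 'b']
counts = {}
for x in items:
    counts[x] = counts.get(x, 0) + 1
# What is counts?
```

Initial: counts = {}, items = ['a', 'a', 'c', 'b', 'c', 'b']
See 'a': counts = {'a': 1}
See 'a': counts = {'a': 2}
See 'c': counts = {'a': 2, 'c': 1}
See 'b': counts = {'a': 2, 'c': 1, 'b': 1}
See 'c': counts = {'a': 2, 'c': 2, 'b': 1}
See 'b': counts = {'a': 2, 'c': 2, 'b': 2}

{'a': 2, 'c': 2, 'b': 2}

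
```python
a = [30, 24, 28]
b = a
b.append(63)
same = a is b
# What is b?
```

After line 1: a = [30, 24, 28]
After line 2 (b = a is an alias, same object): a = [30, 24, 28], b = [30, 24, 28]
After line 3 (b.append mutates the shared list): a = [30, 24, 28, 63], b = [30, 24, 28, 63]
After line 4 (same = a is b; same object -> True): same = True

[30, 24, 28, 63]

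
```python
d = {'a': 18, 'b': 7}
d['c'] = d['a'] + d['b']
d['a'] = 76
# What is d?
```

After line 1: d = {'a': 18, 'b': 7}
After line 2 (d['c'] = 18 + 7): d = {'a': 18, 'b': 7, 'c': 25}
After line 3: d = {'a': 76, 'b': 7, 'c': 25}

{'a': 76, 'b': 7, 'c': 25}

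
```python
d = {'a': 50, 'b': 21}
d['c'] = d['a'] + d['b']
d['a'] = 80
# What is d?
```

After line 1: d = {'a': 50, 'b': 21}
After line 2 (d['c'] = 50 + 21): d = {'a': 50, 'b': 21, 'c': 71}
After line 3: d = {'a': 80, 'b': 21, 'c': 71}

{'a': 80, 'b': 21, 'c': 71}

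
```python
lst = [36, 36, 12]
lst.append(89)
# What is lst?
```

[36, 36, 12, 89]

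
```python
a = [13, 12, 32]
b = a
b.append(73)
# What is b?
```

After line 1: a = [13, 12, 32]
After line 2 (b = a is an alias, same object): a = [13, 12, 32], b = [13, 12, 32]
After line 3 (b.append mutates the shared list): a = [13, 12, 32, 73], b = [13, 12, 32, 73]

[13, 12, 32, 73]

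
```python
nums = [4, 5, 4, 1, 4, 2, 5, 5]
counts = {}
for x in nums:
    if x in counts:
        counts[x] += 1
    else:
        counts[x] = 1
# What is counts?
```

Initial: counts = {}, nums = [4, 5, 4, 1, 4, 2, 5, 5]
See 4: counts = {4: 1}
See 5: counts = {4: 1, 5: 1}
See 4: counts = {4: 2, 5: 1}
See 1: counts = {4: 2, 5: 1, 1: 1}
See 4: counts = {4: 3, 5: 1, 1: 1}
See 2: counts = {4: 3, 5: 1, 1: 1, 2: 1}
See 5: counts = {4: 3, 5: 2, 1: 1, 2: 1}
See 5: counts = {4: 3, 5: 3, 1: 1, 2: 1}

{4: 3, 5: 3, 1: 1, 2: 1}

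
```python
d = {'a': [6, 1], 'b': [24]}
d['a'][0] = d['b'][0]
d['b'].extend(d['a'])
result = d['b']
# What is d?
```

After line 1: d = {'a': [6, 1], 'b': [24]}
After line 2 (a[0] = b[0] = 24): d = {'a': [24, 1], 'b': [24]}
After line 3 (b.extend(a) appends [24, 1]): d = {'a': [24, 1], 'b': [24, 24, 1]}
After line 4: result = d['b'] = [24, 24, 1]

{'a': [24, 1], 'b': [24, 24, 1]}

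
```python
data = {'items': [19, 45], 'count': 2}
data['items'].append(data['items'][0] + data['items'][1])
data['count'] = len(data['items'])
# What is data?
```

After line 1: data = {'items': [19, 45], 'count': 2}
After line 2 (append 19 + 45 = 64): data = {'items': [19, 45, 64], 'count': 2}
After line 3 (count = len(items) = 3): data = {'items': [19, 45, 64], 'count': 3}

{'items': [19, 45, 64], 'count': 3}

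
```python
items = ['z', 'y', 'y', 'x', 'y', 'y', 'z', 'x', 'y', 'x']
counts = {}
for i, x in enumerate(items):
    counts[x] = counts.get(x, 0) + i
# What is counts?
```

Initial: counts = {}, items = ['z', 'y', 'y', 'x', 'y', 'y', 'z', 'x', 'y', 'x']
i=0, x='z': counts = {'z': 0}
i=1, x='y': counts = {'z': 0, 'y': 1}
i=2, x='y': counts = {'z': 0, 'y': 3}
i=3, x='x': counts = {'z': 0, 'y': 3, 'x': 3}
i=4, x='y': counts = {'z': 0, 'y': 7, 'x': 3}
i=5, x='y': counts = {'z': 0, 'y': 12, 'x': 3}
i=6, x='z': counts = {'z': 6, 'y': 12, 'x': 3}
i=7, x='x': counts = {'z': 6, 'y': 12, 'x': 10}
i=8, x='y': counts = {'z': 6, 'y': 20, 'x': 10}
i=9, x='x': counts = {'z': 6, 'y': 20, 'x': 19}

{'z': 6, 'y': 20, 'x': 19}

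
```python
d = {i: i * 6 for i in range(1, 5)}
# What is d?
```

{1: 6, 2: 12, 3: 18, 4: 24}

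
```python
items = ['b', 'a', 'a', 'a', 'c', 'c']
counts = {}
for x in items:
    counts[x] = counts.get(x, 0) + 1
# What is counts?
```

Initial: counts = {}, items = ['b', 'a', 'a', 'a', 'c', 'c']
See 'b': counts = {'b': 1}
See 'a': counts = {'b': 1, 'a': 1}
See 'a': counts = {'b': 1, 'a': 2}
See 'a': counts = {'b': 1, 'a': 3}
See 'c': counts = {'b': 1, 'a': 3, 'c': 1}
See 'c': counts = {'b': 1, 'a': 3, 'c': 2}

{'b': 1, 'a': 3, 'c': 2}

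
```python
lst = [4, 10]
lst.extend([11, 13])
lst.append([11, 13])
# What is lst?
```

After line 1: lst = [4, 10]
After line 2 (extend unpacks [11, 13]): lst = [4, 10, 11, 13]
After line 3 (append adds [11, 13] as single element): lst = [4, 10, 11, 13, [11, 13]]

[4, 10, 11, 13, [11, 13]]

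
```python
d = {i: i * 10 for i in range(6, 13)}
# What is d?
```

{6: 60, 7: 70, 8: 80, 9: 90, 10: 100, 11: 110, 12: 120}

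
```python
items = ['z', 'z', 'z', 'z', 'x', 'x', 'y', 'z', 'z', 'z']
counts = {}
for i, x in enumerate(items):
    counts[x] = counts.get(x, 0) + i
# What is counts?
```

Initial: counts = {}, items = ['z', 'z', 'z', 'z', 'x', 'x', 'y', 'z', 'z', 'z']
i=0, x='z': counts = {'z': 0}
i=1, x='z': counts = {'z': 1}
i=2, x='z': counts = {'z': 3}
i=3, x='z': counts = {'z': 6}
i=4, x='x': counts = {'z': 6, 'x': 4}
i=5, x='x': counts = {'z': 6, 'x': 9}
i=6, x='y': counts = {'z': 6, 'x': 9, 'y': 6}
i=7, x='z': counts = {'z': 13, 'x': 9, 'y': 6}
i=8, x='z': counts = {'z': 21, 'x': 9, 'y': 6}
i=9, x='z': counts = {'z': 30, 'x': 9, 'y': 6}

{'z': 30, 'x': 9, 'y': 6}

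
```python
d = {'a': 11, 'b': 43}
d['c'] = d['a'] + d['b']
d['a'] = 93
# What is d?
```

After line 1: d = {'a': 11, 'b': 43}
After line 2 (d['c'] = 11 + 43): d = {'a': 11, 'b': 43, 'c': 54}
After line 3: d = {'a': 93, 'b': 43, 'c': 54}

{'a': 93, 'b': 43, 'c': 54}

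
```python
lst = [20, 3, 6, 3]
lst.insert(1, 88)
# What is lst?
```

[20, 88, 3, 6, 3]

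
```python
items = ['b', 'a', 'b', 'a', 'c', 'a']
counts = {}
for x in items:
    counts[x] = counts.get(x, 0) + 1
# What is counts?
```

Initial: counts = {}, items = ['b', 'a', 'b', 'a', 'c', 'a']
See 'b': counts = {'b': 1}
See 'a': counts = {'b': 1, 'a': 1}
See 'b': counts = {'b': 2, 'a': 1}
See 'a': counts = {'b': 2, 'a': 2}
See 'c': counts = {'b': 2, 'a': 2, 'c': 1}
See 'a': counts = {'b': 2, 'a': 3, 'c': 1}

{'b': 2, 'a': 3, 'c': 1}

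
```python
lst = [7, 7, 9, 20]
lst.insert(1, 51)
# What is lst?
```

[7, 51, 7, 9, 20]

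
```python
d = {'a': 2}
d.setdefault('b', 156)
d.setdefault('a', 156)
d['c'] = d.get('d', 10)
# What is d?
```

After line 1: d = {'a': 2}
After line 2 (setdefault adds 'b'=156): d = {'a': 2, 'b': 156}
After line 3 (setdefault 'a' no-op, already exists): d = {'a': 2, 'b': 156}
After line 4 (get('d', 10) returns default since 'd' not in d): d = {'a': 2, 'b': 156, 'c': 10}

{'a': 2, 'b': 156, 'c': 10}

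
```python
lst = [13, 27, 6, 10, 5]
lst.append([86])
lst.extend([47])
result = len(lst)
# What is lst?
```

After line 1: lst = [13, 27, 6, 10, 5]
After line 2 (append adds [86] as single element): lst = [13, 27, 6, 10, 5, [86]]
After line 3 (extend unpacks [47], adds 47): lst = [13, 27, 6, 10, 5, [86], 47]
After line 4: result = len(lst) = 7

[13, 27, 6, 10, 5, [86], 47]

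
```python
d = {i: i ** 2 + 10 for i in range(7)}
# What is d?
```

{0: 10, 1: 11, 2: 14, 3: 19, 4: 26, 5: 35, 6: 46}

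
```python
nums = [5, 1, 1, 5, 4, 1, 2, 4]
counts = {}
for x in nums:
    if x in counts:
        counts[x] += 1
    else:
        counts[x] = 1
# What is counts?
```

Initial: counts = {}, nums = [5, 1, 1, 5, 4, 1, 2, 4]
See 5: counts = {5: 1}
See 1: counts = {5: 1, 1: 1}
See 1: counts = {5: 1, 1: 2}
See 5: counts = {5: 2, 1: 2}
See 4: counts = {5: 2, 1: 2, 4: 1}
See 1: counts = {5: 2, 1: 3, 4: 1}
See 2: counts = {5: 2, 1: 3, 4: 1, 2: 1}
See 4: counts = {5: 2, 1: 3, 4: 2, 2: 1}

{5: 2, 1: 3, 4: 2, 2: 1}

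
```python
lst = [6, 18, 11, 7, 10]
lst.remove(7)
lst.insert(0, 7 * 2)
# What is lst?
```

After line 1: lst = [6, 18, 11, 7, 10]
After line 2 (remove first 7): lst = [6, 18, 11, 10]
After line 3 (insert 14 at index 0): lst = [14, 6, 18, 11, 10]

[14, 6, 18, 11, 10]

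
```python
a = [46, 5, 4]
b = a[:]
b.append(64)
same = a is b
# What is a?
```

After line 1: a = [46, 5, 4]
After line 2 (b = a[:] is a shallow copy, new object): a = [46, 5, 4], b = [46, 5, 4]
After line 3 (append only mutates b): a = [46, 5, 4], b = [46, 5, 4, 64]
After line 4 (same = a is b; different objects -> False): same = False

[46, 5, 4]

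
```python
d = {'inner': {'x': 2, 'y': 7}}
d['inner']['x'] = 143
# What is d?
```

After line 1: d = {'inner': {'x': 2, 'y': 7}}
After line 2 (inner x overwritten): d = {'inner': {'x': 143, 'y': 7}}

{'inner': {'x': 143, 'y': 7}}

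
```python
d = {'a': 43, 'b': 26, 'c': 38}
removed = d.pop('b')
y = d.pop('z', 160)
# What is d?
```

After line 1: d = {'a': 43, 'b': 26, 'c': 38}
After line 2 (pop 'b' returns 26): d = {'a': 43, 'c': 38}, removed = 26
After line 3 (pop 'z' missing, returns default 160): d = {'a': 43, 'c': 38}, y = 160

{'a': 43, 'c': 38}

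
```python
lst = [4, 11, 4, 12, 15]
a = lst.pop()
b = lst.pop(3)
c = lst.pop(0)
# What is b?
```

After line 1: lst = [4, 11, 4, 12, 15]
After line 2 (pop() -> a = 15): lst = [4, 11, 4, 12]
After line 3 (pop(3) -> b = 12): lst = [4, 11, 4]
After line 4 (pop(0) -> c = 4): lst = [11, 4]

12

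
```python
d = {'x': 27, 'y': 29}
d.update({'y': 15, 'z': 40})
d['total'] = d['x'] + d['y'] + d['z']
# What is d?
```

After line 1: d = {'x': 27, 'y': 29}
After line 2 (y overwritten, z added): d = {'x': 27, 'y': 15, 'z': 40}
After line 3 (total = 27 + 15 + 40 = 82): d = {'x': 27, 'y': 15, 'z': 40, 'total': 82}

{'x': 27, 'y': 15, 'z': 40, 'total': 82}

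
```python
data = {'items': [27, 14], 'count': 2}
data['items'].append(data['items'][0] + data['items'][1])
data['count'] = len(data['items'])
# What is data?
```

After line 1: data = {'items': [27, 14], 'count': 2}
After line 2 (append 27 + 14 = 41): data = {'items': [27, 14, 41], 'count': 2}
After line 3 (count = len(items) = 3): data = {'items': [27, 14, 41], 'count': 3}

{'items': [27, 14, 41], 'count': 3}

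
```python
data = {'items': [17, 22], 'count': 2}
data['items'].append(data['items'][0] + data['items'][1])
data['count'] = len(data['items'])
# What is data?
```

After line 1: data = {'items': [17, 22], 'count': 2}
After line 2 (append 17 + 22 = 39): data = {'items': [17, 22, 39], 'count': 2}
After line 3 (count = len(items) = 3): data = {'items': [17, 22, 39], 'count': 3}

{'items': [17, 22, 39], 'count': 3}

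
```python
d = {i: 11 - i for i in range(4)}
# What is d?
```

{0: 11, 1: 10, 2: 9, 3: 8}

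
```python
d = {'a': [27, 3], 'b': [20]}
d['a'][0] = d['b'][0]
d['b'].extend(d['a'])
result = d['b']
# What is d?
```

After line 1: d = {'a': [27, 3], 'b': [20]}
After line 2 (a[0] = b[0] = 20): d = {'a': [20, 3], 'b': [20]}
After line 3 (b.extend(a) appends [20, 3]): d = {'a': [20, 3], 'b': [20, 20, 3]}
After line 4: result = d['b'] = [20, 20, 3]

{'a': [20, 3], 'b': [20, 20, 3]}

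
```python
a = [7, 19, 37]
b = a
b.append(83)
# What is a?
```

After line 1: a = [7, 19, 37]
After line 2 (b = a is an alias, same object): a = [7, 19, 37], b = [7, 19, 37]
After line 3 (b.append mutates the shared list): a = [7, 19, 37, 83], b = [7, 19, 37, 83]

[7, 19, 37, 83]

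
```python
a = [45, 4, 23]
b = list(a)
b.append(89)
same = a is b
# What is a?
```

After line 1: a = [45, 4, 23]
After line 2 (b = list(a) is a shallow copy, new object): a = [45, 4, 23], b = [45, 4, 23]
After line 3 (append only mutates b): a = [45, 4, 23], b = [45, 4, 23, 89]
After line 4 (same = a is b; different objects -> False): same = False

[45, 4, 23]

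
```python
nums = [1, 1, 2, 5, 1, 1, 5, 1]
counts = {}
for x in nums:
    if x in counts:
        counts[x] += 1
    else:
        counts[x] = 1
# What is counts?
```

Initial: counts = {}, nums = [1, 1, 2, 5, 1, 1, 5, 1]
See 1: counts = {1: 1}
See 1: counts = {1: 2}
See 2: counts = {1: 2, 2: 1}
See 5: counts = {1: 2, 2: 1, 5: 1}
See 1: counts = {1: 3, 2: 1, 5: 1}
See 1: counts = {1: 4, 2: 1, 5: 1}
See 5: counts = {1: 4, 2: 1, 5: 2}
See 1: counts = {1: 5, 2: 1, 5: 2}

{1: 5, 2: 1, 5: 2}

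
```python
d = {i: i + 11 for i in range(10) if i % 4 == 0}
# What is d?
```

{0: 11, 4: 15, 8: 19}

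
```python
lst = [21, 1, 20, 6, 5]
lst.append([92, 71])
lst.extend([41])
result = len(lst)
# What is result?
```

After line 1: lst = [21, 1, 20, 6, 5]
After line 2 (append adds [92, 71] as single element): lst = [21, 1, 20, 6, 5, [92, 71]]
After line 3 (extend unpacks [41], adds 41): lst = [21, 1, 20, 6, 5, [92, 71], 41]
After line 4: result = len(lst) = 7

7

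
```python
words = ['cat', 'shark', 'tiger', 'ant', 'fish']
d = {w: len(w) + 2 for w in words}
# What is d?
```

{'cat': 5, 'shark': 7, 'tiger': 7, 'ant': 5, 'fish': 6}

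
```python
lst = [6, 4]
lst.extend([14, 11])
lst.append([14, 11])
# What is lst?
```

After line 1: lst = [6, 4]
After line 2 (extend unpacks [14, 11]): lst = [6, 4, 14, 11]
After line 3 (append adds [14, 11] as single element): lst = [6, 4, 14, 11, [14, 11]]

[6, 4, 14, 11, [14, 11]]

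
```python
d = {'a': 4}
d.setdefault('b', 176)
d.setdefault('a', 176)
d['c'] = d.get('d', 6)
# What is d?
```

After line 1: d = {'a': 4}
After line 2 (setdefault adds 'b'=176): d = {'a': 4, 'b': 176}
After line 3 (setdefault 'a' no-op, already exists): d = {'a': 4, 'b': 176}
After line 4 (get('d', 6) returns default since 'd' not in d): d = {'a': 4, 'b': 176, 'c': 6}

{'a': 4, 'b': 176, 'c': 6}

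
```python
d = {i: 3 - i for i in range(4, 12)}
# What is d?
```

{4: -1, 5: -2, 6: -3, 7: -4, 8: -5, 9: -6, 10: -7, 11: -8}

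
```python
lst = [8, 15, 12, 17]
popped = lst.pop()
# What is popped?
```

17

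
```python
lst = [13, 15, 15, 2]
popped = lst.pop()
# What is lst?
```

[13, 15, 15]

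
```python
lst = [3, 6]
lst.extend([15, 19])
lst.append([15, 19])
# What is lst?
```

After line 1: lst = [3, 6]
After line 2 (extend unpacks [15, 19]): lst = [3, 6, 15, 19]
After line 3 (append adds [15, 19] as single element): lst = [3, 6, 15, 19, [15, 19]]

[3, 6, 15, 19, [15, 19]]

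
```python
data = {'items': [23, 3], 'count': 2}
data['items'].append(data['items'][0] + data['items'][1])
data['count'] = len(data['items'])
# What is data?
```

After line 1: data = {'items': [23, 3], 'count': 2}
After line 2 (append 23 + 3 = 26): data = {'items': [23, 3, 26], 'count': 2}
After line 3 (count = len(items) = 3): data = {'items': [23, 3, 26], 'count': 3}

{'items': [23, 3, 26], 'count': 3}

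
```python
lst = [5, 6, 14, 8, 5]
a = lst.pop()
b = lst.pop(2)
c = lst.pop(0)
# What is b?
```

After line 1: lst = [5, 6, 14, 8, 5]
After line 2 (pop() -> a = 5): lst = [5, 6, 14, 8]
After line 3 (pop(2) -> b = 14): lst = [5, 6, 8]
After line 4 (pop(0) -> c = 5): lst = [6, 8]

14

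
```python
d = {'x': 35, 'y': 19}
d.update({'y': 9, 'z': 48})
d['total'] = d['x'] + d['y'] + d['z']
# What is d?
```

After line 1: d = {'x': 35, 'y': 19}
After line 2 (y overwritten, z added): d = {'x': 35, 'y': 9, 'z': 48}
After line 3 (total = 35 + 9 + 48 = 92): d = {'x': 35, 'y': 9, 'z': 48, 'total': 92}

{'x': 35, 'y': 9, 'z': 48, 'total': 92}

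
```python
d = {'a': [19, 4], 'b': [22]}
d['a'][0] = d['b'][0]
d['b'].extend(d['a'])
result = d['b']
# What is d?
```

After line 1: d = {'a': [19, 4], 'b': [22]}
After line 2 (a[0] = b[0] = 22): d = {'a': [22, 4], 'b': [22]}
After line 3 (b.extend(a) appends [22, 4]): d = {'a': [22, 4], 'b': [22, 22, 4]}
After line 4: result = d['b'] = [22, 22, 4]

{'a': [22, 4], 'b': [22, 22, 4]}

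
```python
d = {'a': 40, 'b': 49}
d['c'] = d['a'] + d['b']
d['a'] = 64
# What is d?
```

After line 1: d = {'a': 40, 'b': 49}
After line 2 (d['c'] = 40 + 49): d = {'a': 40, 'b': 49, 'c': 89}
After line 3: d = {'a': 64, 'b': 49, 'c': 89}

{'a': 64, 'b': 49, 'c': 89}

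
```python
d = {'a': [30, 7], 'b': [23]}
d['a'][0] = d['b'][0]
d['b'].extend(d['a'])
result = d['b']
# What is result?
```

After line 1: d = {'a': [30, 7], 'b': [23]}
After line 2 (a[0] = b[0] = 23): d = {'a': [23, 7], 'b': [23]}
After line 3 (b.extend(a) appends [23, 7]): d = {'a': [23, 7], 'b': [23, 23, 7]}
After line 4: result = d['b'] = [23, 23, 7]

[23, 23, 7]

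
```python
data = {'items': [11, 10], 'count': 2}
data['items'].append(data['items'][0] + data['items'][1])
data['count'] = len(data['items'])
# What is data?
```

After line 1: data = {'items': [11, 10], 'count': 2}
After line 2 (append 11 + 10 = 21): data = {'items': [11, 10, 21], 'count': 2}
After line 3 (count = len(items) = 3): data = {'items': [11, 10, 21], 'count': 3}

{'items': [11, 10, 21], 'count': 3}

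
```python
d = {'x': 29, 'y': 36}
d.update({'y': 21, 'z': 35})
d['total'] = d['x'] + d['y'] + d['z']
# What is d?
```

After line 1: d = {'x': 29, 'y': 36}
After line 2 (y overwritten, z added): d = {'x': 29, 'y': 21, 'z': 35}
After line 3 (total = 29 + 21 + 35 = 85): d = {'x': 29, 'y': 21, 'z': 35, 'total': 85}

{'x': 29, 'y': 21, 'z': 35, 'total': 85}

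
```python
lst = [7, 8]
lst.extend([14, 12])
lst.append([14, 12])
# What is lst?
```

After line 1: lst = [7, 8]
After line 2 (extend unpacks [14, 12]): lst = [7, 8, 14, 12]
After line 3 (append adds [14, 12] as single element): lst = [7, 8, 14, 12, [14, 12]]

[7, 8, 14, 12, [14, 12]]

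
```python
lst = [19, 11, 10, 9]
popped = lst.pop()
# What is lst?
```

[19, 11, 10]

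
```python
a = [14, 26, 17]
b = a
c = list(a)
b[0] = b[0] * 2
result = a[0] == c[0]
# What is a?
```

After line 1: a = [14, 26, 17]
After line 2 (b = a, alias): a = [14, 26, 17], b = [14, 26, 17]
After line 3 (c = list(a) is a copy, new object): c = [14, 26, 17]
After line 4 (b[0] = 14 * 2 = 28; mutates shared a/b): a = b = [28, 26, 17], c = [14, 26, 17]
After line 5 (a[0] = 28, c[0] = 14; result = False)

[28, 26, 17]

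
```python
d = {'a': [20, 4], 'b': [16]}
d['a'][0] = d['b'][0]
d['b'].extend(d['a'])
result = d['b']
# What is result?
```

After line 1: d = {'a': [20, 4], 'b': [16]}
After line 2 (a[0] = b[0] = 16): d = {'a': [16, 4], 'b': [16]}
After line 3 (b.extend(a) appends [16, 4]): d = {'a': [16, 4], 'b': [16, 16, 4]}
After line 4: result = d['b'] = [16, 16, 4]

[16, 16, 4]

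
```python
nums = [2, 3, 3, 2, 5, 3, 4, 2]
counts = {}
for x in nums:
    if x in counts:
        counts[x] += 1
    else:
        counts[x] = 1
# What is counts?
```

Initial: counts = {}, nums = [2, 3, 3, 2, 5, 3, 4, 2]
See 2: counts = {2: 1}
See 3: counts = {2: 1, 3: 1}
See 3: counts = {2: 1, 3: 2}
See 2: counts = {2: 2, 3: 2}
See 5: counts = {2: 2, 3: 2, 5: 1}
See 3: counts = {2: 2, 3: 3, 5: 1}
See 4: counts = {2: 2, 3: 3, 5: 1, 4: 1}
See 2: counts = {2: 3, 3: 3, 5: 1, 4: 1}

{2: 3, 3: 3, 5: 1, 4: 1}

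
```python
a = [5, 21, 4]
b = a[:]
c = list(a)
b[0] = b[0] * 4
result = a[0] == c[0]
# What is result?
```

After line 1: a = [5, 21, 4]
After line 2 (b = a[:], copy): a = [5, 21, 4], b = [5, 21, 4]
After line 3 (c = list(a) is a copy, new object): c = [5, 21, 4]
After line 4 (b[0] = 5 * 4 = 20; only b mutates (copy)): a = [5, 21, 4], b = [20, 21, 4], c = [5, 21, 4]
After line 5 (a[0] = 5, c[0] = 5; result = True)

True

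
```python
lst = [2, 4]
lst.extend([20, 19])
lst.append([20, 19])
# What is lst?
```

After line 1: lst = [2, 4]
After line 2 (extend unpacks [20, 19]): lst = [2, 4, 20, 19]
After line 3 (append adds [20, 19] as single element): lst = [2, 4, 20, 19, [20, 19]]

[2, 4, 20, 19, [20, 19]]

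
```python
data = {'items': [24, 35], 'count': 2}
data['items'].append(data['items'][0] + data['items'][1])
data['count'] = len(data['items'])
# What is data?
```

After line 1: data = {'items': [24, 35], 'count': 2}
After line 2 (append 24 + 35 = 59): data = {'items': [24, 35, 59], 'count': 2}
After line 3 (count = len(items) = 3): data = {'items': [24, 35, 59], 'count': 3}

{'items': [24, 35, 59], 'count': 3}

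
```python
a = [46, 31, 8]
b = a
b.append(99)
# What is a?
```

After line 1: a = [46, 31, 8]
After line 2 (b = a is an alias, same object): a = [46, 31, 8], b = [46, 31, 8]
After line 3 (b.append mutates the shared list): a = [46, 31, 8, 99], b = [46, 31, 8, 99]

[46, 31, 8, 99]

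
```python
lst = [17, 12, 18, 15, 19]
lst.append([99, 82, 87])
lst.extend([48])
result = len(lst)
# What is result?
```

After line 1: lst = [17, 12, 18, 15, 19]
After line 2 (append adds [99, 82, 87] as single element): lst = [17, 12, 18, 15, 19, [99, 82, 87]]
After line 3 (extend unpacks [48], adds 48): lst = [17, 12, 18, 15, 19, [99, 82, 87], 48]
After line 4: result = len(lst) = 7

7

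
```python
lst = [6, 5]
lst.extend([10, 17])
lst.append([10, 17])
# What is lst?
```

After line 1: lst = [6, 5]
After line 2 (extend unpacks [10, 17]): lst = [6, 5, 10, 17]
After line 3 (append adds [10, 17] as single element): lst = [6, 5, 10, 17, [10, 17]]

[6, 5, 10, 17, [10, 17]]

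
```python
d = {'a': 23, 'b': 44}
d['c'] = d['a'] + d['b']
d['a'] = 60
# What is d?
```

After line 1: d = {'a': 23, 'b': 44}
After line 2 (d['c'] = 23 + 44): d = {'a': 23, 'b': 44, 'c': 67}
After line 3: d = {'a': 60, 'b': 44, 'c': 67}

{'a': 60, 'b': 44, 'c': 67}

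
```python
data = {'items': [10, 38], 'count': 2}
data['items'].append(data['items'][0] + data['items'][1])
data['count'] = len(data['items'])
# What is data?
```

After line 1: data = {'items': [10, 38], 'count': 2}
After line 2 (append 10 + 38 = 48): data = {'items': [10, 38, 48], 'count': 2}
After line 3 (count = len(items) = 3): data = {'items': [10, 38, 48], 'count': 3}

{'items': [10, 38, 48], 'count': 3}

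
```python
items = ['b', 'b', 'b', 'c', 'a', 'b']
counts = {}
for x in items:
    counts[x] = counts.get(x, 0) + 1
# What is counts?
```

Initial: counts = {}, items = ['b', 'b', 'b', 'c', 'a', 'b']
See 'b': counts = {'b': 1}
See 'b': counts = {'b': 2}
See 'b': counts = {'b': 3}
See 'c': counts = {'b': 3, 'c': 1}
See 'a': counts = {'b': 3, 'c': 1, 'a': 1}
See 'b': counts = {'b': 4, 'c': 1, 'a': 1}

{'b': 4, 'c': 1, 'a': 1}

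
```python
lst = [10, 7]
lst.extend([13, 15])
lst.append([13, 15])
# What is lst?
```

After line 1: lst = [10, 7]
After line 2 (extend unpacks [13, 15]): lst = [10, 7, 13, 15]
After line 3 (append adds [13, 15] as single element): lst = [10, 7, 13, 15, [13, 15]]

[10, 7, 13, 15, [13, 15]]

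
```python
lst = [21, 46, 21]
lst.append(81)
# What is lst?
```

[21, 46, 21, 81]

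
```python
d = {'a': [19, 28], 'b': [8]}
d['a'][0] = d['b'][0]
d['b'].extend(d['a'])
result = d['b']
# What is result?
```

After line 1: d = {'a': [19, 28], 'b': [8]}
After line 2 (a[0] = b[0] = 8): d = {'a': [8, 28], 'b': [8]}
After line 3 (b.extend(a) appends [8, 28]): d = {'a': [8, 28], 'b': [8, 8, 28]}
After line 4: result = d['b'] = [8, 8, 28]

[8, 8, 28]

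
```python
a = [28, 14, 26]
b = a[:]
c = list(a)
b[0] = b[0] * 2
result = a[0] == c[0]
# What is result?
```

After line 1: a = [28, 14, 26]
After line 2 (b = a[:], copy): a = [28, 14, 26], b = [28, 14, 26]
After line 3 (c = list(a) is a copy, new object): c = [28, 14, 26]
After line 4 (b[0] = 28 * 2 = 56; only b mutates (copy)): a = [28, 14, 26], b = [56, 14, 26], c = [28, 14, 26]
After line 5 (a[0] = 28, c[0] = 28; result = True)

True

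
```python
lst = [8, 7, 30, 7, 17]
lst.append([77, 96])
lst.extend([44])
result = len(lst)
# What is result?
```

After line 1: lst = [8, 7, 30, 7, 17]
After line 2 (append adds [77, 96] as single element): lst = [8, 7, 30, 7, 17, [77, 96]]
After line 3 (extend unpacks [44], adds 44): lst = [8, 7, 30, 7, 17, [77, 96], 44]
After line 4: result = len(lst) = 7

7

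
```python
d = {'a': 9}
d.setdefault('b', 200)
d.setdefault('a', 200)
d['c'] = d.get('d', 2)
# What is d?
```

After line 1: d = {'a': 9}
After line 2 (setdefault adds 'b'=200): d = {'a': 9, 'b': 200}
After line 3 (setdefault 'a' no-op, already exists): d = {'a': 9, 'b': 200}
After line 4 (get('d', 2) returns default since 'd' not in d): d = {'a': 9, 'b': 200, 'c': 2}

{'a': 9, 'b': 200, 'c': 2}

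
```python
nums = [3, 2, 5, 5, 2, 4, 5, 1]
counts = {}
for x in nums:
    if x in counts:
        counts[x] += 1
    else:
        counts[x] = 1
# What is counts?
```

Initial: counts = {}, nums = [3, 2, 5, 5, 2, 4, 5, 1]
See 3: counts = {3: 1}
See 2: counts = {3: 1, 2: 1}
See 5: counts = {3: 1, 2: 1, 5: 1}
See 5: counts = {3: 1, 2: 1, 5: 2}
See 2: counts = {3: 1, 2: 2, 5: 2}
See 4: counts = {3: 1, 2: 2, 5: 2, 4: 1}
See 5: counts = {3: 1, 2: 2, 5: 3, 4: 1}
See 1: counts = {3: 1, 2: 2, 5: 3, 4: 1, 1: 1}

{3: 1, 2: 2, 5: 3, 4: 1, 1: 1}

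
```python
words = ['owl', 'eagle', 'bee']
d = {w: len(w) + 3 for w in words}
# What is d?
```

{'owl': 6, 'eagle': 8, 'bee': 6}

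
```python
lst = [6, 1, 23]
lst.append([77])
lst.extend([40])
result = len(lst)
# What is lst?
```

After line 1: lst = [6, 1, 23]
After line 2 (append adds [77] as single element): lst = [6, 1, 23, [77]]
After line 3 (extend unpacks [40], adds 40): lst = [6, 1, 23, [77], 40]
After line 4: result = len(lst) = 5

[6, 1, 23, [77], 40]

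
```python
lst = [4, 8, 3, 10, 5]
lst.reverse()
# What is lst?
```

[5, 10, 3, 8, 4]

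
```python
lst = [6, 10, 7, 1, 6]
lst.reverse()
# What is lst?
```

[6, 1, 7, 10, 6]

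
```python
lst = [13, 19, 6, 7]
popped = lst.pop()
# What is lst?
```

[13, 19, 6]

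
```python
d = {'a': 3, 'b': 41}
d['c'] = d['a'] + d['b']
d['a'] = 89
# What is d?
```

After line 1: d = {'a': 3, 'b': 41}
After line 2 (d['c'] = 3 + 41): d = {'a': 3, 'b': 41, 'c': 44}
After line 3: d = {'a': 89, 'b': 41, 'c': 44}

{'a': 89, 'b': 41, 'c': 44}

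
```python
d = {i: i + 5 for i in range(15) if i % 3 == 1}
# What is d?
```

{1: 6, 4: 9, 7: 12, 10: 15, 13: 18}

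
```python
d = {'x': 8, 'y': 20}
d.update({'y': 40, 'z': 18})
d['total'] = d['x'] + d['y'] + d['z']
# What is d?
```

After line 1: d = {'x': 8, 'y': 20}
After line 2 (y overwritten, z added): d = {'x': 8, 'y': 40, 'z': 18}
After line 3 (total = 8 + 40 + 18 = 66): d = {'x': 8, 'y': 40, 'z': 18, 'total': 66}

{'x': 8, 'y': 40, 'z': 18, 'total': 66}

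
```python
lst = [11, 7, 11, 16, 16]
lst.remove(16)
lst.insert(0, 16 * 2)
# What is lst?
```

After line 1: lst = [11, 7, 11, 16, 16]
After line 2 (remove first 16): lst = [11, 7, 11, 16]
After line 3 (insert 32 at index 0): lst = [32, 11, 7, 11, 16]

[32, 11, 7, 11, 16]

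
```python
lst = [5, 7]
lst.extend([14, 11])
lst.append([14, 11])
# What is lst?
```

After line 1: lst = [5, 7]
After line 2 (extend unpacks [14, 11]): lst = [5, 7, 14, 11]
After line 3 (append adds [14, 11] as single element): lst = [5, 7, 14, 11, [14, 11]]

[5, 7, 14, 11, [14, 11]]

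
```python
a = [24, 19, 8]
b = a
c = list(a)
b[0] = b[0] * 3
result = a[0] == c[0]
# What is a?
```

After line 1: a = [24, 19, 8]
After line 2 (b = a, alias): a = [24, 19, 8], b = [24, 19, 8]
After line 3 (c = list(a) is a copy, new object): c = [24, 19, 8]
After line 4 (b[0] = 24 * 3 = 72; mutates shared a/b): a = b = [72, 19, 8], c = [24, 19, 8]
After line 5 (a[0] = 72, c[0] = 24; result = False)

[72, 19, 8]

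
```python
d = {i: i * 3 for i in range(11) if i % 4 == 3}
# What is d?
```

{3: 9, 7: 21}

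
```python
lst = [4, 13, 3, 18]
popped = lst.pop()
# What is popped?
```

18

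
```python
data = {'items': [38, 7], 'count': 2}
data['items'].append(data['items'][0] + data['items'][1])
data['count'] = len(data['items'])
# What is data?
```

After line 1: data = {'items': [38, 7], 'count': 2}
After line 2 (append 38 + 7 = 45): data = {'items': [38, 7, 45], 'count': 2}
After line 3 (count = len(items) = 3): data = {'items': [38, 7, 45], 'count': 3}

{'items': [38, 7, 45], 'count': 3}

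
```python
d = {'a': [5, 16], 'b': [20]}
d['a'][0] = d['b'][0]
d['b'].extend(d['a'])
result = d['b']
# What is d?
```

After line 1: d = {'a': [5, 16], 'b': [20]}
After line 2 (a[0] = b[0] = 20): d = {'a': [20, 16], 'b': [20]}
After line 3 (b.extend(a) appends [20, 16]): d = {'a': [20, 16], 'b': [20, 20, 16]}
After line 4: result = d['b'] = [20, 20, 16]

{'a': [20, 16], 'b': [20, 20, 16]}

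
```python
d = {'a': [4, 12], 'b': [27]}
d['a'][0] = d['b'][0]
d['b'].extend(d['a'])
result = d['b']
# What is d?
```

After line 1: d = {'a': [4, 12], 'b': [27]}
After line 2 (a[0] = b[0] = 27): d = {'a': [27, 12], 'b': [27]}
After line 3 (b.extend(a) appends [27, 12]): d = {'a': [27, 12], 'b': [27, 27, 12]}
After line 4: result = d['b'] = [27, 27, 12]

{'a': [27, 12], 'b': [27, 27, 12]}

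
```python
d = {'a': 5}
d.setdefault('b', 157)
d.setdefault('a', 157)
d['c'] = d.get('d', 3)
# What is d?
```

After line 1: d = {'a': 5}
After line 2 (setdefault adds 'b'=157): d = {'a': 5, 'b': 157}
After line 3 (setdefault 'a' no-op, already exists): d = {'a': 5, 'b': 157}
After line 4 (get('d', 3) returns default since 'd' not in d): d = {'a': 5, 'b': 157, 'c': 3}

{'a': 5, 'b': 157, 'c': 3}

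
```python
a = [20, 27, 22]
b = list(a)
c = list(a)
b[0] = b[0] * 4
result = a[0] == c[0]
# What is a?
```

After line 1: a = [20, 27, 22]
After line 2 (b = list(a), copy): a = [20, 27, 22], b = [20, 27, 22]
After line 3 (c = list(a) is a copy, new object): c = [20, 27, 22]
After line 4 (b[0] = 20 * 4 = 80; only b mutates (copy)): a = [20, 27, 22], b = [80, 27, 22], c = [20, 27, 22]
After line 5 (a[0] = 20, c[0] = 20; result = True)

[20, 27, 22]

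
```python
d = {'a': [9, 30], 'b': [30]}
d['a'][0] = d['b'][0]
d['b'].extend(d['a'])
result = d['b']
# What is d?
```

After line 1: d = {'a': [9, 30], 'b': [30]}
After line 2 (a[0] = b[0] = 30): d = {'a': [30, 30], 'b': [30]}
After line 3 (b.extend(a) appends [30, 30]): d = {'a': [30, 30], 'b': [30, 30, 30]}
After line 4: result = d['b'] = [30, 30, 30]

{'a': [30, 30], 'b': [30, 30, 30]}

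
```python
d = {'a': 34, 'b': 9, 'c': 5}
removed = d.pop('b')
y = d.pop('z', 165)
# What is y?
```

After line 1: d = {'a': 34, 'b': 9, 'c': 5}
After line 2 (pop 'b' returns 9): d = {'a': 34, 'c': 5}, removed = 9
After line 3 (pop 'z' missing, returns default 165): d = {'a': 34, 'c': 5}, y = 165

165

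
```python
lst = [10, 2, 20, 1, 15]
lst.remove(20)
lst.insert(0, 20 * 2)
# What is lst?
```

After line 1: lst = [10, 2, 20, 1, 15]
After line 2 (remove first 20): lst = [10, 2, 1, 15]
After line 3 (insert 40 at index 0): lst = [40, 10, 2, 1, 15]

[40, 10, 2, 1, 15]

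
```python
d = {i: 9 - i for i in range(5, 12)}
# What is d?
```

{5: 4, 6: 3, 7: 2, 8: 1, 9: 0, 10: -1, 11: -2}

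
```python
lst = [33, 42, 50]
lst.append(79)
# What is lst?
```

[33, 42, 50, 79]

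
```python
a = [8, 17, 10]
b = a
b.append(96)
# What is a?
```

After line 1: a = [8, 17, 10]
After line 2 (b = a is an alias, same object): a = [8, 17, 10], b = [8, 17, 10]
After line 3 (b.append mutates the shared list): a = [8, 17, 10, 96], b = [8, 17, 10, 96]

[8, 17, 10, 96]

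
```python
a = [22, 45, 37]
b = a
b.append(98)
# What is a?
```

After line 1: a = [22, 45, 37]
After line 2 (b = a is an alias, same object): a = [22, 45, 37], b = [22, 45, 37]
After line 3 (b.append mutates the shared list): a = [22, 45, 37, 98], b = [22, 45, 37, 98]

[22, 45, 37, 98]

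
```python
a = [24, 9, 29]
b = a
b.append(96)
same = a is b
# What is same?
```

After line 1: a = [24, 9, 29]
After line 2 (b = a is an alias, same object): a = [24, 9, 29], b = [24, 9, 29]
After line 3 (b.append mutates the shared list): a = [24, 9, 29, 96], b = [24, 9, 29, 96]
After line 4 (same = a is b; same object -> True): same = True

True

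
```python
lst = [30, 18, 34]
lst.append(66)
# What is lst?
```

[30, 18, 34, 66]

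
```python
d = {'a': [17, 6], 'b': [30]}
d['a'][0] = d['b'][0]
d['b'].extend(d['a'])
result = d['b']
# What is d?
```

After line 1: d = {'a': [17, 6], 'b': [30]}
After line 2 (a[0] = b[0] = 30): d = {'a': [30, 6], 'b': [30]}
After line 3 (b.extend(a) appends [30, 6]): d = {'a': [30, 6], 'b': [30, 30, 6]}
After line 4: result = d['b'] = [30, 30, 6]

{'a': [30, 6], 'b': [30, 30, 6]}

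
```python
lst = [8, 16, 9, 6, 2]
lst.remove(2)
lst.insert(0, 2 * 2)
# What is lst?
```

After line 1: lst = [8, 16, 9, 6, 2]
After line 2 (remove first 2): lst = [8, 16, 9, 6]
After line 3 (insert 4 at index 0): lst = [4, 8, 16, 9, 6]

[4, 8, 16, 9, 6]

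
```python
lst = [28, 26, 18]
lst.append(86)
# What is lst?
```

[28, 26, 18, 86]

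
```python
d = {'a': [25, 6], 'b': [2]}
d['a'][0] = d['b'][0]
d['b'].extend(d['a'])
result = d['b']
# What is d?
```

After line 1: d = {'a': [25, 6], 'b': [2]}
After line 2 (a[0] = b[0] = 2): d = {'a': [2, 6], 'b': [2]}
After line 3 (b.extend(a) appends [2, 6]): d = {'a': [2, 6], 'b': [2, 2, 6]}
After line 4: result = d['b'] = [2, 2, 6]

{'a': [2, 6], 'b': [2, 2, 6]}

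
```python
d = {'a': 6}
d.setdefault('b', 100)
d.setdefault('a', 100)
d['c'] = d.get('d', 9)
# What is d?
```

After line 1: d = {'a': 6}
After line 2 (setdefault adds 'b'=100): d = {'a': 6, 'b': 100}
After line 3 (setdefault 'a' no-op, already exists): d = {'a': 6, 'b': 100}
After line 4 (get('d', 9) returns default since 'd' not in d): d = {'a': 6, 'b': 100, 'c': 9}

{'a': 6, 'b': 100, 'c': 9}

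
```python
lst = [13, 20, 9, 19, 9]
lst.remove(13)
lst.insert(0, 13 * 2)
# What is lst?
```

After line 1: lst = [13, 20, 9, 19, 9]
After line 2 (remove first 13): lst = [20, 9, 19, 9]
After line 3 (insert 26 at index 0): lst = [26, 20, 9, 19, 9]

[26, 20, 9, 19, 9]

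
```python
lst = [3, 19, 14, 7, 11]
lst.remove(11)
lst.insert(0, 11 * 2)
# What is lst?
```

After line 1: lst = [3, 19, 14, 7, 11]
After line 2 (remove first 11): lst = [3, 19, 14, 7]
After line 3 (insert 22 at index 0): lst = [22, 3, 19, 14, 7]

[22, 3, 19, 14, 7]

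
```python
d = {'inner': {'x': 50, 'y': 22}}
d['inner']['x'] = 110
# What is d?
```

After line 1: d = {'inner': {'x': 50, 'y': 22}}
After line 2 (inner x overwritten): d = {'inner': {'x': 110, 'y': 22}}

{'inner': {'x': 110, 'y': 22}}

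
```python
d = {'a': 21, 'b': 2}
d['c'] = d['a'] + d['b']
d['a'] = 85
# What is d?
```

After line 1: d = {'a': 21, 'b': 2}
After line 2 (d['c'] = 21 + 2): d = {'a': 21, 'b': 2, 'c': 23}
After line 3: d = {'a': 85, 'b': 2, 'c': 23}

{'a': 85, 'b': 2, 'c': 23}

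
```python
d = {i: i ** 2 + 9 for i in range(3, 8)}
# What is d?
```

{3: 18, 4: 25, 5: 34, 6: 45, 7: 58}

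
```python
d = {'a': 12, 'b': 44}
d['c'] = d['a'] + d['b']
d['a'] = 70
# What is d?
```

After line 1: d = {'a': 12, 'b': 44}
After line 2 (d['c'] = 12 + 44): d = {'a': 12, 'b': 44, 'c': 56}
After line 3: d = {'a': 70, 'b': 44, 'c': 56}

{'a': 70, 'b': 44, 'c': 56}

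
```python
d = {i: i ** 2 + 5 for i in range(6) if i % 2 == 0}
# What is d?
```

{0: 5, 2: 9, 4: 21}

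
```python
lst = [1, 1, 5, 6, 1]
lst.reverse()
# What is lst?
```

[1, 6, 5, 1, 1]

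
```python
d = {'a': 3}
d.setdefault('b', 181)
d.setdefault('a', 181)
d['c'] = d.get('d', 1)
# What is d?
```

After line 1: d = {'a': 3}
After line 2 (setdefault adds 'b'=181): d = {'a': 3, 'b': 181}
After line 3 (setdefault 'a' no-op, already exists): d = {'a': 3, 'b': 181}
After line 4 (get('d', 1) returns default since 'd' not in d): d = {'a': 3, 'b': 181, 'c': 1}

{'a': 3, 'b': 181, 'c': 1}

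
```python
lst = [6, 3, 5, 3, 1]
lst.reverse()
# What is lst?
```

[1, 3, 5, 3, 6]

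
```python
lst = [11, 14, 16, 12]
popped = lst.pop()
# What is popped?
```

12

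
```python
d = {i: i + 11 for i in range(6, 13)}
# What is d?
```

{6: 17, 7: 18, 8: 19, 9: 20, 10: 21, 11: 22, 12: 23}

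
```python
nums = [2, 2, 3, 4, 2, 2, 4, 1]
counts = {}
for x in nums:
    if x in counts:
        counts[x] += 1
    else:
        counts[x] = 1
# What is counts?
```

Initial: counts = {}, nums = [2, 2, 3, 4, 2, 2, 4, 1]
See 2: counts = {2: 1}
See 2: counts = {2: 2}
See 3: counts = {2: 2, 3: 1}
See 4: counts = {2: 2, 3: 1, 4: 1}
See 2: counts = {2: 3, 3: 1, 4: 1}
See 2: counts = {2: 4, 3: 1, 4: 1}
See 4: counts = {2: 4, 3: 1, 4: 2}
See 1: counts = {2: 4, 3: 1, 4: 2, 1: 1}

{2: 4, 3: 1, 4: 2, 1: 1}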